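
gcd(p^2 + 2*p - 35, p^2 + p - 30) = p - 5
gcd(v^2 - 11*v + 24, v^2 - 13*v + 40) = v - 8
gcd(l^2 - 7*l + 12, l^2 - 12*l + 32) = l - 4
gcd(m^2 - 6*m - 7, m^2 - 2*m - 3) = m + 1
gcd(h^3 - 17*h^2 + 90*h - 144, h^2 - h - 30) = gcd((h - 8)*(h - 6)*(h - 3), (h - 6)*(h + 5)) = h - 6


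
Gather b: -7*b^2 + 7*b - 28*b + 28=-7*b^2 - 21*b + 28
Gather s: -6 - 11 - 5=-22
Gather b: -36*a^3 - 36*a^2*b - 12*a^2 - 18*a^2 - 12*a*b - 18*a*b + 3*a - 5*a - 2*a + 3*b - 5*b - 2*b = -36*a^3 - 30*a^2 - 4*a + b*(-36*a^2 - 30*a - 4)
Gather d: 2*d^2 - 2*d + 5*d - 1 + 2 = 2*d^2 + 3*d + 1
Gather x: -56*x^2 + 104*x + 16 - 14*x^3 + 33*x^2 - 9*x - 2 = -14*x^3 - 23*x^2 + 95*x + 14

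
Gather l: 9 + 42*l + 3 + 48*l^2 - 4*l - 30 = 48*l^2 + 38*l - 18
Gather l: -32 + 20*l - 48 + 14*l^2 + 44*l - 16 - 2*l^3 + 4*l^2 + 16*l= -2*l^3 + 18*l^2 + 80*l - 96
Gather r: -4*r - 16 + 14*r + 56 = 10*r + 40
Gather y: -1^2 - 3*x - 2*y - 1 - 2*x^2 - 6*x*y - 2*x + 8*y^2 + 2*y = -2*x^2 - 6*x*y - 5*x + 8*y^2 - 2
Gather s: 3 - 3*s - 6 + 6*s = 3*s - 3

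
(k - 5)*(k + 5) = k^2 - 25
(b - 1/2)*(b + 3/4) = b^2 + b/4 - 3/8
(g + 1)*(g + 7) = g^2 + 8*g + 7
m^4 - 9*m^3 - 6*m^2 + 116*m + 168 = (m - 7)*(m - 6)*(m + 2)^2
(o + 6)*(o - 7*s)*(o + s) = o^3 - 6*o^2*s + 6*o^2 - 7*o*s^2 - 36*o*s - 42*s^2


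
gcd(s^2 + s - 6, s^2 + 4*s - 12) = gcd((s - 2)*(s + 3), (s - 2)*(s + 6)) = s - 2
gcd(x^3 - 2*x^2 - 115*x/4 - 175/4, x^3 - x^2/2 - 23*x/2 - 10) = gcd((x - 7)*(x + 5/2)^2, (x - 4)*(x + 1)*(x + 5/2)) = x + 5/2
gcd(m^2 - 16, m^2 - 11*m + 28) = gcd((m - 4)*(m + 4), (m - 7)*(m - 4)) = m - 4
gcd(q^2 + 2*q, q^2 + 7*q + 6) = 1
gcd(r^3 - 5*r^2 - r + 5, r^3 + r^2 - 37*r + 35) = r^2 - 6*r + 5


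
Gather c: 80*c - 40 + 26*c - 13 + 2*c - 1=108*c - 54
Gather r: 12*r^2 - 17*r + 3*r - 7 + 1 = 12*r^2 - 14*r - 6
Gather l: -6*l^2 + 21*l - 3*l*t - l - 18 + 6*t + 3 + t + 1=-6*l^2 + l*(20 - 3*t) + 7*t - 14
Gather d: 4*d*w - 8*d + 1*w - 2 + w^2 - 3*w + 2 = d*(4*w - 8) + w^2 - 2*w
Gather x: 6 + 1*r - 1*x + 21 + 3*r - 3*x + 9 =4*r - 4*x + 36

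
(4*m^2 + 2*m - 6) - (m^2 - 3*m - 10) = 3*m^2 + 5*m + 4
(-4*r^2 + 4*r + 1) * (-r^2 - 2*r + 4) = 4*r^4 + 4*r^3 - 25*r^2 + 14*r + 4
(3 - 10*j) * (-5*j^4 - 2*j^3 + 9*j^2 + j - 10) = 50*j^5 + 5*j^4 - 96*j^3 + 17*j^2 + 103*j - 30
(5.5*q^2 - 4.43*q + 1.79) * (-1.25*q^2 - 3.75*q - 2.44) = -6.875*q^4 - 15.0875*q^3 + 0.954999999999998*q^2 + 4.0967*q - 4.3676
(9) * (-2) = -18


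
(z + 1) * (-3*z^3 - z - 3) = -3*z^4 - 3*z^3 - z^2 - 4*z - 3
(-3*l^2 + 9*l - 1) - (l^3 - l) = -l^3 - 3*l^2 + 10*l - 1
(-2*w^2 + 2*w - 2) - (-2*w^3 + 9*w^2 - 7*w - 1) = 2*w^3 - 11*w^2 + 9*w - 1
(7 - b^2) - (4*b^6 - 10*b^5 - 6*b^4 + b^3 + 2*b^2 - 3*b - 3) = -4*b^6 + 10*b^5 + 6*b^4 - b^3 - 3*b^2 + 3*b + 10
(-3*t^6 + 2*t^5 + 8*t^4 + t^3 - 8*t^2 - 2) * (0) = 0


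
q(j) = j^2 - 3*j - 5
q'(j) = 2*j - 3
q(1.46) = -7.25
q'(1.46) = -0.08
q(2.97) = -5.09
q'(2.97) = 2.94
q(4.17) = -0.12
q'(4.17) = 5.34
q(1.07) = -7.07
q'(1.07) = -0.86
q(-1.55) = 2.05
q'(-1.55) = -6.10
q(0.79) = -6.75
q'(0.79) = -1.42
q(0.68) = -6.58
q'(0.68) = -1.64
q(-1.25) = 0.31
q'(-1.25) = -5.50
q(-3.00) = 13.00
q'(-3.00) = -9.00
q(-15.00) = 265.00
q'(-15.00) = -33.00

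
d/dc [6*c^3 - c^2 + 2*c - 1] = 18*c^2 - 2*c + 2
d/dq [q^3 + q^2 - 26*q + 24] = 3*q^2 + 2*q - 26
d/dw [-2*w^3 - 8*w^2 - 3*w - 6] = -6*w^2 - 16*w - 3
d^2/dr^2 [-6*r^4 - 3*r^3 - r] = 18*r*(-4*r - 1)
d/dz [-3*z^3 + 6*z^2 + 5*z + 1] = -9*z^2 + 12*z + 5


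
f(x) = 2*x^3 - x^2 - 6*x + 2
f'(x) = 6*x^2 - 2*x - 6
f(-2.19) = -10.66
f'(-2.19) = 27.16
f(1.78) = -0.57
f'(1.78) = 9.45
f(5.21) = 226.44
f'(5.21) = 146.44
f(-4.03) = -120.96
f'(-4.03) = 99.51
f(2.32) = 7.67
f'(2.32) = 21.65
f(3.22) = 39.08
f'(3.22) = 49.77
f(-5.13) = -263.55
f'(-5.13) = 162.16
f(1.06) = -3.10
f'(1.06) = -1.38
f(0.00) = 2.00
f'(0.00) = -6.00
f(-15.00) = -6883.00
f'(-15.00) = 1374.00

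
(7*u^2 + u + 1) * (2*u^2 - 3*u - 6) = 14*u^4 - 19*u^3 - 43*u^2 - 9*u - 6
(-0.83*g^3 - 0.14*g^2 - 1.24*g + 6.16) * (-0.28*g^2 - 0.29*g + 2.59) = 0.2324*g^5 + 0.2799*g^4 - 1.7619*g^3 - 1.7278*g^2 - 4.998*g + 15.9544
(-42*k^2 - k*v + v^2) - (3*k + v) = -42*k^2 - k*v - 3*k + v^2 - v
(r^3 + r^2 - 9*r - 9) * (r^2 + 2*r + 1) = r^5 + 3*r^4 - 6*r^3 - 26*r^2 - 27*r - 9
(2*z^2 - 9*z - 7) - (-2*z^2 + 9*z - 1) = 4*z^2 - 18*z - 6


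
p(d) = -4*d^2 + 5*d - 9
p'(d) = 5 - 8*d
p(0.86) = -7.66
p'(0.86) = -1.88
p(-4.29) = -104.07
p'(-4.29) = 39.32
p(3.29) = -35.85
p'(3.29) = -21.32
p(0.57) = -7.45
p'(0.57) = 0.44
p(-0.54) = -12.87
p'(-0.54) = 9.32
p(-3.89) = -88.98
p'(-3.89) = 36.12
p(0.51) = -7.49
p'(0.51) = 0.92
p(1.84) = -13.34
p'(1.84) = -9.72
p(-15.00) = -984.00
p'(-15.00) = 125.00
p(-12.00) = -645.00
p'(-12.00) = 101.00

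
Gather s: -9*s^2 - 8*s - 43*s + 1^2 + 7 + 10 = -9*s^2 - 51*s + 18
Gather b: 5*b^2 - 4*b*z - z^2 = 5*b^2 - 4*b*z - z^2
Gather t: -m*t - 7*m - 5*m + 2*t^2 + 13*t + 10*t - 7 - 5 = -12*m + 2*t^2 + t*(23 - m) - 12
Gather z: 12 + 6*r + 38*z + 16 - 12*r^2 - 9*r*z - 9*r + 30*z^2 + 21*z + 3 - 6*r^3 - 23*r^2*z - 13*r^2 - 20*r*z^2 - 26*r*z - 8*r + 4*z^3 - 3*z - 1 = -6*r^3 - 25*r^2 - 11*r + 4*z^3 + z^2*(30 - 20*r) + z*(-23*r^2 - 35*r + 56) + 30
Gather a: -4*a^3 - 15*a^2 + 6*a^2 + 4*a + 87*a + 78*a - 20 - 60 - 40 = -4*a^3 - 9*a^2 + 169*a - 120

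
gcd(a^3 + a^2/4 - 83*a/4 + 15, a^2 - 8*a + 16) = a - 4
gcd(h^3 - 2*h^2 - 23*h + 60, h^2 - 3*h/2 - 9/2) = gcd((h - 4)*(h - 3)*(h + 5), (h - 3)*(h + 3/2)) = h - 3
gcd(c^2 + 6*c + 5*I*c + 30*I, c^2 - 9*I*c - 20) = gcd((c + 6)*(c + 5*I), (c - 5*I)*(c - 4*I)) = 1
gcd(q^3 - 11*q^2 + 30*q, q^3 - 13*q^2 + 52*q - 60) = q^2 - 11*q + 30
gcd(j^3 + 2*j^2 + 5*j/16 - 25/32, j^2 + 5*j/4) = j + 5/4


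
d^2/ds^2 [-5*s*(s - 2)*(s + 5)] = -30*s - 30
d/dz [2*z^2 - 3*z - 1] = 4*z - 3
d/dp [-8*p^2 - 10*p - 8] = -16*p - 10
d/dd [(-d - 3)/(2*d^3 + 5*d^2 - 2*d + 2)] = (4*d^3 + 23*d^2 + 30*d - 8)/(4*d^6 + 20*d^5 + 17*d^4 - 12*d^3 + 24*d^2 - 8*d + 4)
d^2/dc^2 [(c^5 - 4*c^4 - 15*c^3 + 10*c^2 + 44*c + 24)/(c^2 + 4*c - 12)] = 2*(3*c^4 + 46*c^3 + 180*c^2 - 216*c - 528)/(c^3 + 18*c^2 + 108*c + 216)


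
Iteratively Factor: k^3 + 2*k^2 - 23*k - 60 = (k + 4)*(k^2 - 2*k - 15) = (k + 3)*(k + 4)*(k - 5)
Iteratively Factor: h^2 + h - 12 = (h - 3)*(h + 4)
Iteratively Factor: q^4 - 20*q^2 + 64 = (q + 4)*(q^3 - 4*q^2 - 4*q + 16) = (q - 2)*(q + 4)*(q^2 - 2*q - 8) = (q - 4)*(q - 2)*(q + 4)*(q + 2)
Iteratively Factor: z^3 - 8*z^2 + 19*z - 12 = (z - 3)*(z^2 - 5*z + 4) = (z - 3)*(z - 1)*(z - 4)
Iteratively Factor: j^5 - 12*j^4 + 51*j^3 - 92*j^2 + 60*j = (j - 2)*(j^4 - 10*j^3 + 31*j^2 - 30*j) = (j - 2)^2*(j^3 - 8*j^2 + 15*j) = j*(j - 2)^2*(j^2 - 8*j + 15) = j*(j - 3)*(j - 2)^2*(j - 5)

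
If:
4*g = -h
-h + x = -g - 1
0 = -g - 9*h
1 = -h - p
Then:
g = 0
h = 0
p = -1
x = -1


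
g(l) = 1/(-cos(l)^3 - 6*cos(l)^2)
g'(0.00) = 0.00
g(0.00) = -0.14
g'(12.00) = 0.28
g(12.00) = -0.21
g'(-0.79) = 0.64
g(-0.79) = -0.30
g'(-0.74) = 0.52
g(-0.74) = -0.27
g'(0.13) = -0.04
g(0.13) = -0.15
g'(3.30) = -0.06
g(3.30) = -0.20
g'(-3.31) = 0.06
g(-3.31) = -0.21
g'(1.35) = -30.40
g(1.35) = -3.35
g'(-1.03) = 2.01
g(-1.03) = -0.58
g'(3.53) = -0.17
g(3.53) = -0.23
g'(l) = (-3*sin(l)*cos(l)^2 - 12*sin(l)*cos(l))/(-cos(l)^3 - 6*cos(l)^2)^2 = -3*(cos(l) + 4)*sin(l)/((cos(l) + 6)^2*cos(l)^3)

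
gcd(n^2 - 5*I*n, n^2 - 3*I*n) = n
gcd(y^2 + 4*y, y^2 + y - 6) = 1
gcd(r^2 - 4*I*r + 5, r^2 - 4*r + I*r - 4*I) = r + I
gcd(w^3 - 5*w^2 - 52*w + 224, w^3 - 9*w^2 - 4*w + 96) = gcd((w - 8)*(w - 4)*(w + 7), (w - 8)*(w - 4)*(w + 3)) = w^2 - 12*w + 32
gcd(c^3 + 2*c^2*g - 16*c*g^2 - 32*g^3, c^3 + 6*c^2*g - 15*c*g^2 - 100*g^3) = c - 4*g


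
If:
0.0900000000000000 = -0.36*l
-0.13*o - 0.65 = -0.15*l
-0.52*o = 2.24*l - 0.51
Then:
No Solution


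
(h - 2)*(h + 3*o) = h^2 + 3*h*o - 2*h - 6*o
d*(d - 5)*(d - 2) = d^3 - 7*d^2 + 10*d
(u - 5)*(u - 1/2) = u^2 - 11*u/2 + 5/2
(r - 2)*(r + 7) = r^2 + 5*r - 14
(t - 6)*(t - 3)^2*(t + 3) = t^4 - 9*t^3 + 9*t^2 + 81*t - 162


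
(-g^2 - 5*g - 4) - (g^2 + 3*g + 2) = -2*g^2 - 8*g - 6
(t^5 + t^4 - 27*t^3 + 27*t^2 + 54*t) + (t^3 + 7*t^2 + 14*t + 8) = t^5 + t^4 - 26*t^3 + 34*t^2 + 68*t + 8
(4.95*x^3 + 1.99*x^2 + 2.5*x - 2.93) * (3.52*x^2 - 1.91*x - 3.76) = 17.424*x^5 - 2.4497*x^4 - 13.6129*x^3 - 22.571*x^2 - 3.8037*x + 11.0168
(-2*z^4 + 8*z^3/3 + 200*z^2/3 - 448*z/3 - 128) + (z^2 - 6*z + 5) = -2*z^4 + 8*z^3/3 + 203*z^2/3 - 466*z/3 - 123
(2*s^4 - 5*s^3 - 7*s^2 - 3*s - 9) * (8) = 16*s^4 - 40*s^3 - 56*s^2 - 24*s - 72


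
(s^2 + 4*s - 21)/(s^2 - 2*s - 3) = (s + 7)/(s + 1)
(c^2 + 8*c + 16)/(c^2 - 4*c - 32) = (c + 4)/(c - 8)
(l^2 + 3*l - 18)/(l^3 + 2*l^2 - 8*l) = (l^2 + 3*l - 18)/(l*(l^2 + 2*l - 8))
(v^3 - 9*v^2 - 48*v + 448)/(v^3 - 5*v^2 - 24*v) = (v^2 - v - 56)/(v*(v + 3))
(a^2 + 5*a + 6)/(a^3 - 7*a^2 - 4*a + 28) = (a + 3)/(a^2 - 9*a + 14)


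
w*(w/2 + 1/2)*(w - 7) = w^3/2 - 3*w^2 - 7*w/2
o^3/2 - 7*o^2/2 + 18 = (o/2 + 1)*(o - 6)*(o - 3)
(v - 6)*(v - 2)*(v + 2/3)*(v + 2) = v^4 - 16*v^3/3 - 8*v^2 + 64*v/3 + 16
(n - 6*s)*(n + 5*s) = n^2 - n*s - 30*s^2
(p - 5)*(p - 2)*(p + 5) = p^3 - 2*p^2 - 25*p + 50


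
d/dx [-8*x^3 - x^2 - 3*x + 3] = -24*x^2 - 2*x - 3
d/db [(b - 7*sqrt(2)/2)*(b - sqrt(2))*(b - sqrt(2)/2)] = 3*b^2 - 10*sqrt(2)*b + 23/2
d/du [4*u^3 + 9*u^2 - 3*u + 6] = 12*u^2 + 18*u - 3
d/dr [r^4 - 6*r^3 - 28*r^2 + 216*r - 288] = 4*r^3 - 18*r^2 - 56*r + 216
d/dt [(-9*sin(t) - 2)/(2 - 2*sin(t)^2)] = (-4*sin(t) + 9*cos(t)^2 - 18)/(2*cos(t)^3)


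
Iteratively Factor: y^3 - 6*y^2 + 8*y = (y)*(y^2 - 6*y + 8) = y*(y - 2)*(y - 4)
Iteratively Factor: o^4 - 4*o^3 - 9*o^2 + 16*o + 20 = (o - 2)*(o^3 - 2*o^2 - 13*o - 10) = (o - 2)*(o + 1)*(o^2 - 3*o - 10) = (o - 5)*(o - 2)*(o + 1)*(o + 2)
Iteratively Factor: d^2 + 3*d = (d + 3)*(d)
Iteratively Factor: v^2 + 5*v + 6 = (v + 2)*(v + 3)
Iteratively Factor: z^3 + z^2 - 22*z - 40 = (z - 5)*(z^2 + 6*z + 8) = (z - 5)*(z + 2)*(z + 4)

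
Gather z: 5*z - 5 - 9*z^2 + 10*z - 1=-9*z^2 + 15*z - 6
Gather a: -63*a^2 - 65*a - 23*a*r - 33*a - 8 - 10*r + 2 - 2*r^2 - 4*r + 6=-63*a^2 + a*(-23*r - 98) - 2*r^2 - 14*r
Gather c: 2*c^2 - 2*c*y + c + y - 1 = 2*c^2 + c*(1 - 2*y) + y - 1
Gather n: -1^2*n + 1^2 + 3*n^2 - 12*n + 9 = 3*n^2 - 13*n + 10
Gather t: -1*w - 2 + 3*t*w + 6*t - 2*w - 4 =t*(3*w + 6) - 3*w - 6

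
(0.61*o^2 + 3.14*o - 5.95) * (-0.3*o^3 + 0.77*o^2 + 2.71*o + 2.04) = -0.183*o^5 - 0.4723*o^4 + 5.8559*o^3 + 5.1723*o^2 - 9.7189*o - 12.138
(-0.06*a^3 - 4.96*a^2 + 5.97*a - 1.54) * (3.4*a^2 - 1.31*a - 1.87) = -0.204*a^5 - 16.7854*a^4 + 26.9078*a^3 - 3.7815*a^2 - 9.1465*a + 2.8798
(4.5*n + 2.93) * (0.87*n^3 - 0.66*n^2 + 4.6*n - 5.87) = 3.915*n^4 - 0.4209*n^3 + 18.7662*n^2 - 12.937*n - 17.1991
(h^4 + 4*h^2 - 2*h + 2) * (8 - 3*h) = -3*h^5 + 8*h^4 - 12*h^3 + 38*h^2 - 22*h + 16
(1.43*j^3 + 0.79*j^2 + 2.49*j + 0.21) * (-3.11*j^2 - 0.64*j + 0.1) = -4.4473*j^5 - 3.3721*j^4 - 8.1065*j^3 - 2.1677*j^2 + 0.1146*j + 0.021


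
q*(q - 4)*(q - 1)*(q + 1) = q^4 - 4*q^3 - q^2 + 4*q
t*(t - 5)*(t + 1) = t^3 - 4*t^2 - 5*t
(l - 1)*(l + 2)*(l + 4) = l^3 + 5*l^2 + 2*l - 8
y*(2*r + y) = 2*r*y + y^2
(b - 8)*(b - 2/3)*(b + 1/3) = b^3 - 25*b^2/3 + 22*b/9 + 16/9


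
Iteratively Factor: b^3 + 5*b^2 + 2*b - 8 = (b - 1)*(b^2 + 6*b + 8) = (b - 1)*(b + 2)*(b + 4)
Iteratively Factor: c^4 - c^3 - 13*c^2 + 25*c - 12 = (c + 4)*(c^3 - 5*c^2 + 7*c - 3) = (c - 1)*(c + 4)*(c^2 - 4*c + 3) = (c - 1)^2*(c + 4)*(c - 3)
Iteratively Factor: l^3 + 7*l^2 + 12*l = (l + 4)*(l^2 + 3*l) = l*(l + 4)*(l + 3)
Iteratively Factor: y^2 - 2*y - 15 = (y + 3)*(y - 5)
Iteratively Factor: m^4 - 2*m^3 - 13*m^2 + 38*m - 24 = (m - 2)*(m^3 - 13*m + 12) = (m - 2)*(m - 1)*(m^2 + m - 12) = (m - 2)*(m - 1)*(m + 4)*(m - 3)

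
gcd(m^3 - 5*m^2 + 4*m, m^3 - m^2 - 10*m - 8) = m - 4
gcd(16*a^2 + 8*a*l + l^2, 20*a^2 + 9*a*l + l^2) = 4*a + l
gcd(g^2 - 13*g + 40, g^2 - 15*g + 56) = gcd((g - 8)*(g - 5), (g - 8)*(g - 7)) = g - 8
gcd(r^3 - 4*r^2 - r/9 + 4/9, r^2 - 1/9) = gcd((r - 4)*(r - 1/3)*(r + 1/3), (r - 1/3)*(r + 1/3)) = r^2 - 1/9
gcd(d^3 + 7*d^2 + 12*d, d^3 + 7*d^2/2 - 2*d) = d^2 + 4*d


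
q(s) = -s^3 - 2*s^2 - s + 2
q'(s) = -3*s^2 - 4*s - 1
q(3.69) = -79.17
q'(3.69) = -56.61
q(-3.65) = 27.63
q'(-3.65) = -26.37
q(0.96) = -1.69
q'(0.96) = -7.60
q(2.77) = -37.37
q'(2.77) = -35.10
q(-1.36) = 2.18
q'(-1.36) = -1.11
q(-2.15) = 4.84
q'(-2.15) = -6.27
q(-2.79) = 10.94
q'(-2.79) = -13.19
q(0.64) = 0.28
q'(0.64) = -4.79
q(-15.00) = 2942.00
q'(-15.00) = -616.00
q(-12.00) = 1454.00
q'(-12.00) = -385.00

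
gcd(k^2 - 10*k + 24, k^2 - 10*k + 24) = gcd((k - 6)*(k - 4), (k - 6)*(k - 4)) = k^2 - 10*k + 24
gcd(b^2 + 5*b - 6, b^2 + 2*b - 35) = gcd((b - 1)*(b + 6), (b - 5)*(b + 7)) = 1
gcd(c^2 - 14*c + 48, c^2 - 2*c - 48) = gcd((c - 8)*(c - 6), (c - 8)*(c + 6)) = c - 8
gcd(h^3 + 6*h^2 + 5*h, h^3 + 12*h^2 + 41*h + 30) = h^2 + 6*h + 5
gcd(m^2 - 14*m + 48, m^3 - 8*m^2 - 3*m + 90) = m - 6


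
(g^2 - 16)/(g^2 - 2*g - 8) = (g + 4)/(g + 2)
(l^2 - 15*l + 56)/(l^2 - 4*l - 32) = (l - 7)/(l + 4)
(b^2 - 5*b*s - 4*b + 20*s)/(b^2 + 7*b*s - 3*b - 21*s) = (b^2 - 5*b*s - 4*b + 20*s)/(b^2 + 7*b*s - 3*b - 21*s)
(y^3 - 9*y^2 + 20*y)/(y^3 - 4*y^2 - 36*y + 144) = y*(y - 5)/(y^2 - 36)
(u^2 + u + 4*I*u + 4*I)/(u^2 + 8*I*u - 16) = (u + 1)/(u + 4*I)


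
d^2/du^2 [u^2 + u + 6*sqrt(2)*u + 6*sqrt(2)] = 2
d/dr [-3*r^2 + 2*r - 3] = 2 - 6*r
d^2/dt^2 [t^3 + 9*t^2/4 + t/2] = 6*t + 9/2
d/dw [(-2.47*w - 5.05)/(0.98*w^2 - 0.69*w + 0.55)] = (2.4206*w^2 + 9.898*w - 4.843)/(0.9604*w^4 - 1.3524*w^3 + 1.5541*w^2 - 0.759*w + 0.3025)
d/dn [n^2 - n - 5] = 2*n - 1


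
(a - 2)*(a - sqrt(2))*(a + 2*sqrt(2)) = a^3 - 2*a^2 + sqrt(2)*a^2 - 4*a - 2*sqrt(2)*a + 8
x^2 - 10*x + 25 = (x - 5)^2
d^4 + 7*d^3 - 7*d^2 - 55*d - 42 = (d - 3)*(d + 1)*(d + 2)*(d + 7)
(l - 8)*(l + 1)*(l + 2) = l^3 - 5*l^2 - 22*l - 16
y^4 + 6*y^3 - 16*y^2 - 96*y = y*(y - 4)*(y + 4)*(y + 6)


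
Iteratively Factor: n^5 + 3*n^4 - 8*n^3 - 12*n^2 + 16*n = (n - 2)*(n^4 + 5*n^3 + 2*n^2 - 8*n) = (n - 2)*(n - 1)*(n^3 + 6*n^2 + 8*n) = (n - 2)*(n - 1)*(n + 2)*(n^2 + 4*n) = n*(n - 2)*(n - 1)*(n + 2)*(n + 4)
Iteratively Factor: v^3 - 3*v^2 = (v)*(v^2 - 3*v) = v*(v - 3)*(v)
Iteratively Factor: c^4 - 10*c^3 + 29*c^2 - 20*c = (c - 1)*(c^3 - 9*c^2 + 20*c) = (c - 5)*(c - 1)*(c^2 - 4*c) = (c - 5)*(c - 4)*(c - 1)*(c)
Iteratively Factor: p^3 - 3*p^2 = (p)*(p^2 - 3*p) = p*(p - 3)*(p)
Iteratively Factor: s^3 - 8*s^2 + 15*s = (s - 3)*(s^2 - 5*s) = s*(s - 3)*(s - 5)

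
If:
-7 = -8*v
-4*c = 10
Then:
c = -5/2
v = 7/8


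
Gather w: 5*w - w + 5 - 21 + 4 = 4*w - 12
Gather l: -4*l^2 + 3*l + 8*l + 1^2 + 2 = -4*l^2 + 11*l + 3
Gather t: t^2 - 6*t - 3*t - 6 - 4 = t^2 - 9*t - 10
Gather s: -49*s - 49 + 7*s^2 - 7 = 7*s^2 - 49*s - 56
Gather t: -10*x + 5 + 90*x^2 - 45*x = 90*x^2 - 55*x + 5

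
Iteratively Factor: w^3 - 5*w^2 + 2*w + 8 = (w - 2)*(w^2 - 3*w - 4) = (w - 4)*(w - 2)*(w + 1)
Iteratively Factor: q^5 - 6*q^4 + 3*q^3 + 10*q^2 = (q - 5)*(q^4 - q^3 - 2*q^2) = (q - 5)*(q - 2)*(q^3 + q^2) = q*(q - 5)*(q - 2)*(q^2 + q) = q*(q - 5)*(q - 2)*(q + 1)*(q)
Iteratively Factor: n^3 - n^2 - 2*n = (n + 1)*(n^2 - 2*n) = n*(n + 1)*(n - 2)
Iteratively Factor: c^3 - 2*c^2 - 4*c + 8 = (c - 2)*(c^2 - 4) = (c - 2)^2*(c + 2)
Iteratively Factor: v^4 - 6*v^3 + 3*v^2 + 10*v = (v - 5)*(v^3 - v^2 - 2*v) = v*(v - 5)*(v^2 - v - 2) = v*(v - 5)*(v - 2)*(v + 1)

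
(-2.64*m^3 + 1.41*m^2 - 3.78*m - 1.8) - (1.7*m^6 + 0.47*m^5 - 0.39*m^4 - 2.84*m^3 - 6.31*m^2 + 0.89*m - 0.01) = -1.7*m^6 - 0.47*m^5 + 0.39*m^4 + 0.2*m^3 + 7.72*m^2 - 4.67*m - 1.79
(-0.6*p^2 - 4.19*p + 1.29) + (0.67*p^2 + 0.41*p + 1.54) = 0.0700000000000001*p^2 - 3.78*p + 2.83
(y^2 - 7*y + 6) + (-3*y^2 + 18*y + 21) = -2*y^2 + 11*y + 27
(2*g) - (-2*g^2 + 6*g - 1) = 2*g^2 - 4*g + 1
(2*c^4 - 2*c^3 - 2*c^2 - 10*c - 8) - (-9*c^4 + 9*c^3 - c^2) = 11*c^4 - 11*c^3 - c^2 - 10*c - 8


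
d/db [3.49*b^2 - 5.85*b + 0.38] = 6.98*b - 5.85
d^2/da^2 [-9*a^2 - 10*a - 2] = -18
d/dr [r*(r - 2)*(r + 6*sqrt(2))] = 3*r^2 - 4*r + 12*sqrt(2)*r - 12*sqrt(2)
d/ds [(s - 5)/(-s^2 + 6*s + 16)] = (-s^2 + 6*s + 2*(s - 5)*(s - 3) + 16)/(-s^2 + 6*s + 16)^2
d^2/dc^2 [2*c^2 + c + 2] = 4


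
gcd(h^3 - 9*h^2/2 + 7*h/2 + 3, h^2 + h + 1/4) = h + 1/2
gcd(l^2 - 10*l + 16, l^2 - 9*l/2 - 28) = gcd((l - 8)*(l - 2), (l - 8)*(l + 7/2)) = l - 8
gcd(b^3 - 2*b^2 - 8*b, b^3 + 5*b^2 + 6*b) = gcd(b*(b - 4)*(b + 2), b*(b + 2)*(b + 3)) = b^2 + 2*b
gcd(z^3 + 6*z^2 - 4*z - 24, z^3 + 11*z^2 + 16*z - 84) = z^2 + 4*z - 12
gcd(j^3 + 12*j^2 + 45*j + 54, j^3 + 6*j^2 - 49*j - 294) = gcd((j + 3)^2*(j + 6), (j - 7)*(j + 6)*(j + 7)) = j + 6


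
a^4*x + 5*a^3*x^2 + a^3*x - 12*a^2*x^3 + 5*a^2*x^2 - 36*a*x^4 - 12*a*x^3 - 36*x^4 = (a - 3*x)*(a + 2*x)*(a + 6*x)*(a*x + x)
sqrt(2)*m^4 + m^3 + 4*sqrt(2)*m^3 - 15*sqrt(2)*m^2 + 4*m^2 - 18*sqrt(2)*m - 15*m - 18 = (m - 3)*(m + 6)*(m + sqrt(2)/2)*(sqrt(2)*m + sqrt(2))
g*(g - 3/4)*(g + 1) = g^3 + g^2/4 - 3*g/4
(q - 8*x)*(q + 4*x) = q^2 - 4*q*x - 32*x^2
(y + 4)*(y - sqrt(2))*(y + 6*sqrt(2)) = y^3 + 4*y^2 + 5*sqrt(2)*y^2 - 12*y + 20*sqrt(2)*y - 48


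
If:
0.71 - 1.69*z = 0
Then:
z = 0.42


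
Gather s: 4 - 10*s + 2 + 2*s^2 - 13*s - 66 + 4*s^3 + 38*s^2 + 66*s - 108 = 4*s^3 + 40*s^2 + 43*s - 168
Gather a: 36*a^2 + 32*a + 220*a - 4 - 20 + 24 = 36*a^2 + 252*a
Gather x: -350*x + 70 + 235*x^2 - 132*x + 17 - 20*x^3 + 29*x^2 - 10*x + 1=-20*x^3 + 264*x^2 - 492*x + 88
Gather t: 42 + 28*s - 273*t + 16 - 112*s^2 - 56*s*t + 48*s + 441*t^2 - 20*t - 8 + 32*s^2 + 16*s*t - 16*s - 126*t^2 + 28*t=-80*s^2 + 60*s + 315*t^2 + t*(-40*s - 265) + 50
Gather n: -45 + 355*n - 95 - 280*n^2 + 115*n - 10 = -280*n^2 + 470*n - 150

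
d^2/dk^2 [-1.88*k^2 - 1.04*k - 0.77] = -3.76000000000000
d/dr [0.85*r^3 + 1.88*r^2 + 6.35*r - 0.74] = 2.55*r^2 + 3.76*r + 6.35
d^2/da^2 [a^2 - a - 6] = 2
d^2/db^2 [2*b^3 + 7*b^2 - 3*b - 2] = 12*b + 14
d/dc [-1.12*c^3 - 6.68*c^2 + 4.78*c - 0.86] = -3.36*c^2 - 13.36*c + 4.78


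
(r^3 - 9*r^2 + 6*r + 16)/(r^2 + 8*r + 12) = (r^3 - 9*r^2 + 6*r + 16)/(r^2 + 8*r + 12)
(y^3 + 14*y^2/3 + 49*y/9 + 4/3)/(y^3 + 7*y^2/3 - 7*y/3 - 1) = (y + 4/3)/(y - 1)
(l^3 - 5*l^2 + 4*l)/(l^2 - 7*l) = (l^2 - 5*l + 4)/(l - 7)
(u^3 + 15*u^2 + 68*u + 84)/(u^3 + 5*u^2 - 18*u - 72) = (u^2 + 9*u + 14)/(u^2 - u - 12)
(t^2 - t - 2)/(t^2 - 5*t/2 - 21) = 2*(-t^2 + t + 2)/(-2*t^2 + 5*t + 42)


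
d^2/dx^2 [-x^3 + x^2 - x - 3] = 2 - 6*x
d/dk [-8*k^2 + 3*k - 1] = 3 - 16*k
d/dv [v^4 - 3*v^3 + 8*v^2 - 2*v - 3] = 4*v^3 - 9*v^2 + 16*v - 2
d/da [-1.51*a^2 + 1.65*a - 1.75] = 1.65 - 3.02*a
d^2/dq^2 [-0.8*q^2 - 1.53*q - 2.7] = -1.60000000000000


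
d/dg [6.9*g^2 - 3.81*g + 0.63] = 13.8*g - 3.81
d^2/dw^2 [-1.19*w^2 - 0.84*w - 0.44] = -2.38000000000000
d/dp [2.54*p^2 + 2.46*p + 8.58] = 5.08*p + 2.46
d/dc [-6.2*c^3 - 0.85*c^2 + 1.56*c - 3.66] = -18.6*c^2 - 1.7*c + 1.56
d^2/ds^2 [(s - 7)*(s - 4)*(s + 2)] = 6*s - 18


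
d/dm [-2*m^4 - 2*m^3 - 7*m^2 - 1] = 2*m*(-4*m^2 - 3*m - 7)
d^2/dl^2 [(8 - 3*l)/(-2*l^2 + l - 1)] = 2*((19 - 18*l)*(2*l^2 - l + 1) + (3*l - 8)*(4*l - 1)^2)/(2*l^2 - l + 1)^3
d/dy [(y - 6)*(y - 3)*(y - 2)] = 3*y^2 - 22*y + 36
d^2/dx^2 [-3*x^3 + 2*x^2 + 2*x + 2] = 4 - 18*x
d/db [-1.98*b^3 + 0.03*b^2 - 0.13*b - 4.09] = -5.94*b^2 + 0.06*b - 0.13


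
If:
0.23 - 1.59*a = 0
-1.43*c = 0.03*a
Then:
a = 0.14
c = -0.00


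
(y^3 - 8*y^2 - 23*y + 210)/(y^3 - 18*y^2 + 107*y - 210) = (y + 5)/(y - 5)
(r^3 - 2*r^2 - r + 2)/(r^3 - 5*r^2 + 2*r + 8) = (r - 1)/(r - 4)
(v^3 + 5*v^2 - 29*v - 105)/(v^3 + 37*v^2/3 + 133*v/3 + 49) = 3*(v - 5)/(3*v + 7)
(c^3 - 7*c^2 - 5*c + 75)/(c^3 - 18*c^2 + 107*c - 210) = (c^2 - 2*c - 15)/(c^2 - 13*c + 42)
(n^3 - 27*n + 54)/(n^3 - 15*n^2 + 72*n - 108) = (n^2 + 3*n - 18)/(n^2 - 12*n + 36)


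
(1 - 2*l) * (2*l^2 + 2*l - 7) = -4*l^3 - 2*l^2 + 16*l - 7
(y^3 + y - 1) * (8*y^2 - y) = 8*y^5 - y^4 + 8*y^3 - 9*y^2 + y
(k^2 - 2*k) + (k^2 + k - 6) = 2*k^2 - k - 6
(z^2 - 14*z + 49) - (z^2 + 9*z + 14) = 35 - 23*z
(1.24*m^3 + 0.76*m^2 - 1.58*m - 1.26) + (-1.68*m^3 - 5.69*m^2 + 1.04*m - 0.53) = -0.44*m^3 - 4.93*m^2 - 0.54*m - 1.79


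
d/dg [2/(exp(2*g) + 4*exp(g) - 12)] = 4*(-exp(g) - 2)*exp(g)/(exp(2*g) + 4*exp(g) - 12)^2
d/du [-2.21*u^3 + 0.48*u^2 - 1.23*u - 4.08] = -6.63*u^2 + 0.96*u - 1.23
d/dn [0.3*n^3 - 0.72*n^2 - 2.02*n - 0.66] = 0.9*n^2 - 1.44*n - 2.02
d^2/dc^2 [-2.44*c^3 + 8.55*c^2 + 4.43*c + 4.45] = 17.1 - 14.64*c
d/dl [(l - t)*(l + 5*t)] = 2*l + 4*t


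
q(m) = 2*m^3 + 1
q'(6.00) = 216.00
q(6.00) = 433.00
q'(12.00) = 864.00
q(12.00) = 3457.00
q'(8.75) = 459.38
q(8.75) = 1340.84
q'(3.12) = 58.41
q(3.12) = 61.74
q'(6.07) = 221.07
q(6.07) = 448.30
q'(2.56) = 39.32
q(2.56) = 34.55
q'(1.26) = 9.53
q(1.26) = 5.00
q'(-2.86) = 49.08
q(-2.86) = -45.79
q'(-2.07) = 25.71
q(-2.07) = -16.74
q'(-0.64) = 2.46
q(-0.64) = 0.48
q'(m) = 6*m^2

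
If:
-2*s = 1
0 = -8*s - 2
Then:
No Solution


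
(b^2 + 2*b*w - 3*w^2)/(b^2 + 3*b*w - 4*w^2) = (b + 3*w)/(b + 4*w)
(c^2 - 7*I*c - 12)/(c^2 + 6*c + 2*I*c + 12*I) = (c^2 - 7*I*c - 12)/(c^2 + 2*c*(3 + I) + 12*I)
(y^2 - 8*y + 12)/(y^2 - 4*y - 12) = (y - 2)/(y + 2)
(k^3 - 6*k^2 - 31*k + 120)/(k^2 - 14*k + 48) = (k^2 + 2*k - 15)/(k - 6)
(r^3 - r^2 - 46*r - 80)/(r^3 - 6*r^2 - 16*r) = (r + 5)/r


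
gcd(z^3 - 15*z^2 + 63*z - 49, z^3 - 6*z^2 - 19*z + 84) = z - 7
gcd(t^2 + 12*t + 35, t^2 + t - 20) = t + 5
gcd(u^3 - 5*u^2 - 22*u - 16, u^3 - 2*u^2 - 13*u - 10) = u^2 + 3*u + 2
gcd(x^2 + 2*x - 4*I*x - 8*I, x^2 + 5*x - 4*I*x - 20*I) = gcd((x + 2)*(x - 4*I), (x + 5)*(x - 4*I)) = x - 4*I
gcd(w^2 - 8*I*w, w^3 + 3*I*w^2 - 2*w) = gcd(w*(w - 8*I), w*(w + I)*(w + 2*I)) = w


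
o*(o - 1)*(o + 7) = o^3 + 6*o^2 - 7*o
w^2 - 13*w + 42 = (w - 7)*(w - 6)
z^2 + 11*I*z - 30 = (z + 5*I)*(z + 6*I)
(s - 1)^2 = s^2 - 2*s + 1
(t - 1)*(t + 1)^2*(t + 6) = t^4 + 7*t^3 + 5*t^2 - 7*t - 6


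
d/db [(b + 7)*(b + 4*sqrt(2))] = 2*b + 4*sqrt(2) + 7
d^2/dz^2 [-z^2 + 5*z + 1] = -2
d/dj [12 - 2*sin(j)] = -2*cos(j)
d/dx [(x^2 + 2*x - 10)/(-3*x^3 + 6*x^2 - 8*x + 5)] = (3*x^4 + 12*x^3 - 110*x^2 + 130*x - 70)/(9*x^6 - 36*x^5 + 84*x^4 - 126*x^3 + 124*x^2 - 80*x + 25)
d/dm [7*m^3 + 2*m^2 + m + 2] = 21*m^2 + 4*m + 1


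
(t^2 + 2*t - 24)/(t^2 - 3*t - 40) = (-t^2 - 2*t + 24)/(-t^2 + 3*t + 40)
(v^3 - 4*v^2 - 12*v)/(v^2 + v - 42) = v*(v + 2)/(v + 7)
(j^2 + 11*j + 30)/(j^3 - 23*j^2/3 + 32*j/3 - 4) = 3*(j^2 + 11*j + 30)/(3*j^3 - 23*j^2 + 32*j - 12)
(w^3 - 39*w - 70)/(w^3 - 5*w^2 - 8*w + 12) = (w^2 - 2*w - 35)/(w^2 - 7*w + 6)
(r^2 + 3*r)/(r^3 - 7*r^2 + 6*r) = (r + 3)/(r^2 - 7*r + 6)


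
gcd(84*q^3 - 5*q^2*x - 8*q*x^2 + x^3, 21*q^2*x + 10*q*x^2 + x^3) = 3*q + x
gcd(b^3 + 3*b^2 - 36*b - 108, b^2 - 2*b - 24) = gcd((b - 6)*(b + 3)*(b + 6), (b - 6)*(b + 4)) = b - 6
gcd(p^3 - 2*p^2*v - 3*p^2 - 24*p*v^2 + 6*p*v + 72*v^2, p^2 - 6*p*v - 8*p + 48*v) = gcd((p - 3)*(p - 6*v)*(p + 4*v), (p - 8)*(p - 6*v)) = p - 6*v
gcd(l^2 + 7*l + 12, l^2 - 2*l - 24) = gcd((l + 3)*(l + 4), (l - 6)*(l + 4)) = l + 4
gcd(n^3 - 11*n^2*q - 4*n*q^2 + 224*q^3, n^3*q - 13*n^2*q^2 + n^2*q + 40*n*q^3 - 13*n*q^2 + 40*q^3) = -n + 8*q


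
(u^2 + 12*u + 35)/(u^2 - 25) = (u + 7)/(u - 5)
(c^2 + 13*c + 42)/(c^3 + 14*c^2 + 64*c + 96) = (c + 7)/(c^2 + 8*c + 16)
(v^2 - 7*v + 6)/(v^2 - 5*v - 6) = (v - 1)/(v + 1)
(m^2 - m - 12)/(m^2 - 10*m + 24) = (m + 3)/(m - 6)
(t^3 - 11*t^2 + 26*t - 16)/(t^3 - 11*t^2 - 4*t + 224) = (t^2 - 3*t + 2)/(t^2 - 3*t - 28)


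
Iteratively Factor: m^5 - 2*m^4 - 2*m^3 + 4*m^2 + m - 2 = (m - 1)*(m^4 - m^3 - 3*m^2 + m + 2) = (m - 1)^2*(m^3 - 3*m - 2) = (m - 1)^2*(m + 1)*(m^2 - m - 2) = (m - 2)*(m - 1)^2*(m + 1)*(m + 1)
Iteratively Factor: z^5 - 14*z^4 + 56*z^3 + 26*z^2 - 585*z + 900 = (z - 3)*(z^4 - 11*z^3 + 23*z^2 + 95*z - 300) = (z - 4)*(z - 3)*(z^3 - 7*z^2 - 5*z + 75) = (z - 5)*(z - 4)*(z - 3)*(z^2 - 2*z - 15) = (z - 5)*(z - 4)*(z - 3)*(z + 3)*(z - 5)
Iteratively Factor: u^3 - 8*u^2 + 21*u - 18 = (u - 3)*(u^2 - 5*u + 6) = (u - 3)^2*(u - 2)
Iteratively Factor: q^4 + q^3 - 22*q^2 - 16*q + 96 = (q - 2)*(q^3 + 3*q^2 - 16*q - 48) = (q - 2)*(q + 3)*(q^2 - 16) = (q - 2)*(q + 3)*(q + 4)*(q - 4)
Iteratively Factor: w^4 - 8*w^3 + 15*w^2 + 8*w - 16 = (w + 1)*(w^3 - 9*w^2 + 24*w - 16) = (w - 4)*(w + 1)*(w^2 - 5*w + 4) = (w - 4)^2*(w + 1)*(w - 1)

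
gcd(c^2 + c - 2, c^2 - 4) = c + 2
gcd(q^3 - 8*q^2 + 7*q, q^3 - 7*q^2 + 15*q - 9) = q - 1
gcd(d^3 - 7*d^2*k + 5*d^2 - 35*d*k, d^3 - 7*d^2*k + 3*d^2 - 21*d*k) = d^2 - 7*d*k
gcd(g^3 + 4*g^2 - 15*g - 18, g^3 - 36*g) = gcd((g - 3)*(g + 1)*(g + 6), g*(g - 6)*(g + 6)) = g + 6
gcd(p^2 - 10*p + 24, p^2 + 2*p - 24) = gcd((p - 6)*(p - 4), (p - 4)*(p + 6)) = p - 4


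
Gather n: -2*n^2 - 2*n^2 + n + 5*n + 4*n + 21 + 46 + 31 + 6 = -4*n^2 + 10*n + 104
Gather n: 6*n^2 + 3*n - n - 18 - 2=6*n^2 + 2*n - 20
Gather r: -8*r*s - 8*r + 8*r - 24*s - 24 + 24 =-8*r*s - 24*s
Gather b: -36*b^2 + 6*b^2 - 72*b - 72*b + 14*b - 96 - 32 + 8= -30*b^2 - 130*b - 120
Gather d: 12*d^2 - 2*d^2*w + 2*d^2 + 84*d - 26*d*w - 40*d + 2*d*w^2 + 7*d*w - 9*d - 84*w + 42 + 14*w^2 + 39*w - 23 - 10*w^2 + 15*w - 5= d^2*(14 - 2*w) + d*(2*w^2 - 19*w + 35) + 4*w^2 - 30*w + 14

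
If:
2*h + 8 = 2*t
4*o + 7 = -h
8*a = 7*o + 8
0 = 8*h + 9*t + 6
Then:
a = 5/544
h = -42/17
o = -77/68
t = 26/17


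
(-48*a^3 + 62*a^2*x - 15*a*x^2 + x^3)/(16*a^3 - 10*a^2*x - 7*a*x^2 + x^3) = (-6*a + x)/(2*a + x)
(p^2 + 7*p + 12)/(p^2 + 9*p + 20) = (p + 3)/(p + 5)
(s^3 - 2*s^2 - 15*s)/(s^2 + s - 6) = s*(s - 5)/(s - 2)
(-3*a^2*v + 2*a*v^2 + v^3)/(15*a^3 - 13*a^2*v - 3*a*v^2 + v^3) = v/(-5*a + v)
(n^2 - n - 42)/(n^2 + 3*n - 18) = (n - 7)/(n - 3)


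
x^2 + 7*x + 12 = (x + 3)*(x + 4)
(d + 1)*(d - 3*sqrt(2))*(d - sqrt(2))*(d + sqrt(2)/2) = d^4 - 7*sqrt(2)*d^3/2 + d^3 - 7*sqrt(2)*d^2/2 + 2*d^2 + 2*d + 3*sqrt(2)*d + 3*sqrt(2)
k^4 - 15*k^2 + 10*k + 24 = (k - 3)*(k - 2)*(k + 1)*(k + 4)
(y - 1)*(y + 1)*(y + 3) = y^3 + 3*y^2 - y - 3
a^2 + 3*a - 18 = (a - 3)*(a + 6)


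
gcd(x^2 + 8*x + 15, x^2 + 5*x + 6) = x + 3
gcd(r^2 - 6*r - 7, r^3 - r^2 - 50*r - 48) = r + 1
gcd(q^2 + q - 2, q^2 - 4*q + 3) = q - 1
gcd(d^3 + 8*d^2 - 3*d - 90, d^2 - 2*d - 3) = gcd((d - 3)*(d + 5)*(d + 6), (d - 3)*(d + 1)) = d - 3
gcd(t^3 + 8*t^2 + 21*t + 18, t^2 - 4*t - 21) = t + 3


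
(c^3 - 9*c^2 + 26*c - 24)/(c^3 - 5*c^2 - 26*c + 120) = (c^2 - 5*c + 6)/(c^2 - c - 30)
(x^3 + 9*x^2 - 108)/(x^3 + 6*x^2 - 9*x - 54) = (x + 6)/(x + 3)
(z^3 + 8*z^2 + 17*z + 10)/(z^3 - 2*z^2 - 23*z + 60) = (z^2 + 3*z + 2)/(z^2 - 7*z + 12)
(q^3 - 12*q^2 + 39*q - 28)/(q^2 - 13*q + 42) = (q^2 - 5*q + 4)/(q - 6)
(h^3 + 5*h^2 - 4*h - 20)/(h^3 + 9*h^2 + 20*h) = (h^2 - 4)/(h*(h + 4))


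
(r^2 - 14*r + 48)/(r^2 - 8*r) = (r - 6)/r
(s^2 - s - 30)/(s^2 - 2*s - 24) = (s + 5)/(s + 4)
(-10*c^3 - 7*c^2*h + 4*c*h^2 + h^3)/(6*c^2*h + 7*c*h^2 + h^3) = (-10*c^2 + 3*c*h + h^2)/(h*(6*c + h))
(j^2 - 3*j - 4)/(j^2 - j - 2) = (j - 4)/(j - 2)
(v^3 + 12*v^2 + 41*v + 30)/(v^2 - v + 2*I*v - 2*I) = (v^3 + 12*v^2 + 41*v + 30)/(v^2 - v + 2*I*v - 2*I)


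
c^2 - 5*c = c*(c - 5)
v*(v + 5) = v^2 + 5*v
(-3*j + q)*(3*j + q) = -9*j^2 + q^2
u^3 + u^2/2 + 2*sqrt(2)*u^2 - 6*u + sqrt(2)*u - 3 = (u + 1/2)*(u - sqrt(2))*(u + 3*sqrt(2))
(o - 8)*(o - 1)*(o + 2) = o^3 - 7*o^2 - 10*o + 16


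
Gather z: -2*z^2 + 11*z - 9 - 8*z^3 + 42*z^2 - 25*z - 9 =-8*z^3 + 40*z^2 - 14*z - 18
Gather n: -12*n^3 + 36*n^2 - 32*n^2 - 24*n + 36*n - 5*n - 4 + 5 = -12*n^3 + 4*n^2 + 7*n + 1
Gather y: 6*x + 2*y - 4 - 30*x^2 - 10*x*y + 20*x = -30*x^2 + 26*x + y*(2 - 10*x) - 4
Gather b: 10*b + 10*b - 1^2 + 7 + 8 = 20*b + 14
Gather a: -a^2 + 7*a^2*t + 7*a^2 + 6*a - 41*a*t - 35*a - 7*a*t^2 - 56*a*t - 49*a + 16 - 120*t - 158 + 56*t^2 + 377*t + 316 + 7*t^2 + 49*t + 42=a^2*(7*t + 6) + a*(-7*t^2 - 97*t - 78) + 63*t^2 + 306*t + 216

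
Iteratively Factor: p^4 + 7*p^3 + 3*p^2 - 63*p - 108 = (p - 3)*(p^3 + 10*p^2 + 33*p + 36) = (p - 3)*(p + 3)*(p^2 + 7*p + 12) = (p - 3)*(p + 3)*(p + 4)*(p + 3)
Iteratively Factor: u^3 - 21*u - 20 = (u - 5)*(u^2 + 5*u + 4) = (u - 5)*(u + 4)*(u + 1)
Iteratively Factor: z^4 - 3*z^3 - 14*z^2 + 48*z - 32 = (z + 4)*(z^3 - 7*z^2 + 14*z - 8) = (z - 1)*(z + 4)*(z^2 - 6*z + 8) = (z - 4)*(z - 1)*(z + 4)*(z - 2)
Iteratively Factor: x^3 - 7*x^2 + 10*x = (x)*(x^2 - 7*x + 10) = x*(x - 5)*(x - 2)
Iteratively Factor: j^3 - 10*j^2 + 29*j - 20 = (j - 1)*(j^2 - 9*j + 20) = (j - 5)*(j - 1)*(j - 4)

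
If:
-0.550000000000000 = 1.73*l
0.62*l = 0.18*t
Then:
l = -0.32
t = -1.10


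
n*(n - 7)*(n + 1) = n^3 - 6*n^2 - 7*n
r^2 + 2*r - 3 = (r - 1)*(r + 3)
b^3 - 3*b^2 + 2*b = b*(b - 2)*(b - 1)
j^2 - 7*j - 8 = (j - 8)*(j + 1)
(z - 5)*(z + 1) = z^2 - 4*z - 5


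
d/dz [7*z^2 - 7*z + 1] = 14*z - 7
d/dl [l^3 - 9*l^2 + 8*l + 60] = 3*l^2 - 18*l + 8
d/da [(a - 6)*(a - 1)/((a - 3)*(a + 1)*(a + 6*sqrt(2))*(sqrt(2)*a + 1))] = (-sqrt(2)*(a - 6)*(a - 3)*(a - 1)*(a + 1)*(a + 6*sqrt(2)) - (a - 6)*(a - 3)*(a - 1)*(a + 1)*(sqrt(2)*a + 1) - (a - 6)*(a - 3)*(a - 1)*(a + 6*sqrt(2))*(sqrt(2)*a + 1) - (a - 6)*(a - 1)*(a + 1)*(a + 6*sqrt(2))*(sqrt(2)*a + 1) + (a - 3)*(a + 1)*(a + 6*sqrt(2))*(2*a - 7)*(sqrt(2)*a + 1))/((a - 3)^2*(a + 1)^2*(a + 6*sqrt(2))^2*(sqrt(2)*a + 1)^2)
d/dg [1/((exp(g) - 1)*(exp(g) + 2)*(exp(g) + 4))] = -((exp(g) - 1)*(exp(g) + 2) + (exp(g) - 1)*(exp(g) + 4) + (exp(g) + 2)*(exp(g) + 4))/(4*(exp(g) + 2)^2*(exp(g) + 4)^2*sinh(g/2)^2)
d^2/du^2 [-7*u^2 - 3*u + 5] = -14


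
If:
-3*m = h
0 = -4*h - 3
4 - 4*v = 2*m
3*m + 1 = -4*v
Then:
No Solution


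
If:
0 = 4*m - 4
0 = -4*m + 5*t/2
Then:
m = 1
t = 8/5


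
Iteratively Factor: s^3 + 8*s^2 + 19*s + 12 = (s + 3)*(s^2 + 5*s + 4) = (s + 1)*(s + 3)*(s + 4)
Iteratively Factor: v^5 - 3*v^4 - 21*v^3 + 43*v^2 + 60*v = (v - 5)*(v^4 + 2*v^3 - 11*v^2 - 12*v) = (v - 5)*(v - 3)*(v^3 + 5*v^2 + 4*v) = v*(v - 5)*(v - 3)*(v^2 + 5*v + 4) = v*(v - 5)*(v - 3)*(v + 1)*(v + 4)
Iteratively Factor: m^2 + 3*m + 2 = (m + 2)*(m + 1)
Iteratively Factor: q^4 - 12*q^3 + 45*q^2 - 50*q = (q)*(q^3 - 12*q^2 + 45*q - 50) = q*(q - 5)*(q^2 - 7*q + 10) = q*(q - 5)^2*(q - 2)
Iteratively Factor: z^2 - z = (z - 1)*(z)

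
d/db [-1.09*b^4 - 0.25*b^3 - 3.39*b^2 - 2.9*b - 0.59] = -4.36*b^3 - 0.75*b^2 - 6.78*b - 2.9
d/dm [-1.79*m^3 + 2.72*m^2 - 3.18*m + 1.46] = -5.37*m^2 + 5.44*m - 3.18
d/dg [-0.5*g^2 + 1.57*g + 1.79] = 1.57 - 1.0*g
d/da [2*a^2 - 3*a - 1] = 4*a - 3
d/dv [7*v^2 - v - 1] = 14*v - 1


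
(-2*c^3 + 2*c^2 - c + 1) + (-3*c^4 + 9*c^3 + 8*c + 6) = -3*c^4 + 7*c^3 + 2*c^2 + 7*c + 7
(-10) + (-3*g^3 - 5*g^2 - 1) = -3*g^3 - 5*g^2 - 11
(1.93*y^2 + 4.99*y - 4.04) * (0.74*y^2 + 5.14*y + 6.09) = 1.4282*y^4 + 13.6128*y^3 + 34.4127*y^2 + 9.6235*y - 24.6036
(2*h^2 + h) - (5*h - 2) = 2*h^2 - 4*h + 2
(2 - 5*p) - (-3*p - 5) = 7 - 2*p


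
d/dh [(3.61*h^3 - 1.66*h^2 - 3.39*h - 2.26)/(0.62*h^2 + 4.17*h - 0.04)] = (2.2382*h^4 + 30.1074*h^3 - 5.2536*h^2 + 2.9352*h + 9.5598)/(0.3844*h^4 + 5.1708*h^3 + 17.3393*h^2 - 0.3336*h + 0.0016)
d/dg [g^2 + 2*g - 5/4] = 2*g + 2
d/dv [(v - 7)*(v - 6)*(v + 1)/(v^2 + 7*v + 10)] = (v^4 + 14*v^3 - 83*v^2 - 324*v - 4)/(v^4 + 14*v^3 + 69*v^2 + 140*v + 100)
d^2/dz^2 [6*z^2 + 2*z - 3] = 12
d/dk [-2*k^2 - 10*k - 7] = -4*k - 10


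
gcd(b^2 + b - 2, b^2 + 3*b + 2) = b + 2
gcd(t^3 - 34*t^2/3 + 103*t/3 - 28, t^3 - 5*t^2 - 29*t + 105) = t^2 - 10*t + 21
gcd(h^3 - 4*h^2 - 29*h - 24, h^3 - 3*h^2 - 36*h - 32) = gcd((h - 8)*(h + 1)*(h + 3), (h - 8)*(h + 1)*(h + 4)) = h^2 - 7*h - 8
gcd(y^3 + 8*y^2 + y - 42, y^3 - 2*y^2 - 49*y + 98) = y^2 + 5*y - 14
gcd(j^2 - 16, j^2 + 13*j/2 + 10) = j + 4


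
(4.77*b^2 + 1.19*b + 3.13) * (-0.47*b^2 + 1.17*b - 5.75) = -2.2419*b^4 + 5.0216*b^3 - 27.5063*b^2 - 3.1804*b - 17.9975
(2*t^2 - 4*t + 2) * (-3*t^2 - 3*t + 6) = -6*t^4 + 6*t^3 + 18*t^2 - 30*t + 12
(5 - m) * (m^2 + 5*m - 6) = -m^3 + 31*m - 30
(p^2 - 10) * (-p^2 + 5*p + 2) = -p^4 + 5*p^3 + 12*p^2 - 50*p - 20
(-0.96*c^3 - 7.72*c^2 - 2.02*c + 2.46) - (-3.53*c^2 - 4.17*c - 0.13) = -0.96*c^3 - 4.19*c^2 + 2.15*c + 2.59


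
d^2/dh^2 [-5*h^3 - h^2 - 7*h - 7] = -30*h - 2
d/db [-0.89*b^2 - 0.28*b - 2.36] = -1.78*b - 0.28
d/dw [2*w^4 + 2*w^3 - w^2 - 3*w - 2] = 8*w^3 + 6*w^2 - 2*w - 3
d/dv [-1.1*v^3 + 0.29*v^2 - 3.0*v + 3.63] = -3.3*v^2 + 0.58*v - 3.0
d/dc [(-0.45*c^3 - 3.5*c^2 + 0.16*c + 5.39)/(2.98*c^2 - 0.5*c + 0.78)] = (-1.341*c^4 + 0.449999999999999*c^3 + 0.2202*c^2 - 37.5844*c + 2.8198)/(8.8804*c^4 - 2.98*c^3 + 4.8988*c^2 - 0.78*c + 0.6084)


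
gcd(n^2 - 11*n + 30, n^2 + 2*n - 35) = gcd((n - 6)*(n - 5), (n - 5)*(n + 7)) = n - 5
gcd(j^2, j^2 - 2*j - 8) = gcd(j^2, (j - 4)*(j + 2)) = 1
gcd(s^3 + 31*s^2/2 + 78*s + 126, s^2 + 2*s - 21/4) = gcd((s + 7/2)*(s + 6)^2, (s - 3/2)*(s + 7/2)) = s + 7/2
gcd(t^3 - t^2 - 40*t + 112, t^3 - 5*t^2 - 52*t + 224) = t^2 + 3*t - 28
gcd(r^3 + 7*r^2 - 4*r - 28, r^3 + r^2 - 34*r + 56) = r^2 + 5*r - 14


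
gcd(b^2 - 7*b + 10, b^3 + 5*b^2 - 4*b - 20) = b - 2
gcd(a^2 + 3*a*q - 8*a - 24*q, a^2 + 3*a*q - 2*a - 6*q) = a + 3*q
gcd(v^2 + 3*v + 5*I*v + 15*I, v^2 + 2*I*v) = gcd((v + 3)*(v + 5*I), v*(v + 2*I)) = 1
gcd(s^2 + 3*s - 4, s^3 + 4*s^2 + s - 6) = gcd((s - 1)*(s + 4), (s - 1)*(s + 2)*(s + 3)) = s - 1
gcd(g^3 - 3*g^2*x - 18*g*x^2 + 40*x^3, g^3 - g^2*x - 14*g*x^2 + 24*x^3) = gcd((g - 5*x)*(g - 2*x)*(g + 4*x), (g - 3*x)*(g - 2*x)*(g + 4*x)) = -g^2 - 2*g*x + 8*x^2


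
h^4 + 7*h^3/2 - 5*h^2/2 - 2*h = h*(h - 1)*(h + 1/2)*(h + 4)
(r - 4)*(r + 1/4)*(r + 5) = r^3 + 5*r^2/4 - 79*r/4 - 5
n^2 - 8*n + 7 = (n - 7)*(n - 1)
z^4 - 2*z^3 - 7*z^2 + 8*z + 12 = (z - 3)*(z - 2)*(z + 1)*(z + 2)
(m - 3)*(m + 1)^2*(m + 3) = m^4 + 2*m^3 - 8*m^2 - 18*m - 9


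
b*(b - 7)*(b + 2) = b^3 - 5*b^2 - 14*b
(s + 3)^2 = s^2 + 6*s + 9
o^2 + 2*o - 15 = (o - 3)*(o + 5)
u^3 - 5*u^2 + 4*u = u*(u - 4)*(u - 1)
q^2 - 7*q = q*(q - 7)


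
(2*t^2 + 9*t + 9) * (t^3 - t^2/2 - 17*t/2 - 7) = 2*t^5 + 8*t^4 - 25*t^3/2 - 95*t^2 - 279*t/2 - 63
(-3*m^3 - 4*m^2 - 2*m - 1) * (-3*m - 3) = 9*m^4 + 21*m^3 + 18*m^2 + 9*m + 3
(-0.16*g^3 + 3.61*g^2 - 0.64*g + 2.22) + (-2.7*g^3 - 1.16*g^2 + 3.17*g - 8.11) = -2.86*g^3 + 2.45*g^2 + 2.53*g - 5.89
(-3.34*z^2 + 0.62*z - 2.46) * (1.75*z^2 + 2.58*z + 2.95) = -5.845*z^4 - 7.5322*z^3 - 12.5584*z^2 - 4.5178*z - 7.257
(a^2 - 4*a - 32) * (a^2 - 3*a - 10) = a^4 - 7*a^3 - 30*a^2 + 136*a + 320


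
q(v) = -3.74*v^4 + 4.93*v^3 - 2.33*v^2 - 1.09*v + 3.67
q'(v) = -14.96*v^3 + 14.79*v^2 - 4.66*v - 1.09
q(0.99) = 1.50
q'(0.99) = -5.72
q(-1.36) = -24.35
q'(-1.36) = 70.23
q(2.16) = -41.28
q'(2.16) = -92.91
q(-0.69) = 0.85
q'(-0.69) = 14.08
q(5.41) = -2493.57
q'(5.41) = -1962.20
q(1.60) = -8.36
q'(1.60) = -31.96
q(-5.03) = -3071.31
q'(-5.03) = 2300.41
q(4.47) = -1100.58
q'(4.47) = -1062.55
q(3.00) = -190.40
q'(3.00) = -285.88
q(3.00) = -190.40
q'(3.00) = -285.88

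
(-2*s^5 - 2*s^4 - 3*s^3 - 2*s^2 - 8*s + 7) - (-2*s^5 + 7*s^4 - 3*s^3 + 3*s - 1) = -9*s^4 - 2*s^2 - 11*s + 8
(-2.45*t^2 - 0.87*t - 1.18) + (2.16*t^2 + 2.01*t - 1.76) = -0.29*t^2 + 1.14*t - 2.94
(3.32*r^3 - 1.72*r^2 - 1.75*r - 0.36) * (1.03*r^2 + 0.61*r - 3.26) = 3.4196*r^5 + 0.2536*r^4 - 13.6749*r^3 + 4.1689*r^2 + 5.4854*r + 1.1736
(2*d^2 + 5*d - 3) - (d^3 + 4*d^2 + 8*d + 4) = -d^3 - 2*d^2 - 3*d - 7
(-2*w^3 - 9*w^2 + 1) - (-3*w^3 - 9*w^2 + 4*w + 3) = w^3 - 4*w - 2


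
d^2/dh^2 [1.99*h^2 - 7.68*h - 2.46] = 3.98000000000000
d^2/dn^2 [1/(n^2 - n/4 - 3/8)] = 64*(16*n^2 - 4*n - (8*n - 1)^2 - 6)/(-8*n^2 + 2*n + 3)^3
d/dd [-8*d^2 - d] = -16*d - 1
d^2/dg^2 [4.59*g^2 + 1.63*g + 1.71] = 9.18000000000000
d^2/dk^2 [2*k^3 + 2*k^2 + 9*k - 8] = 12*k + 4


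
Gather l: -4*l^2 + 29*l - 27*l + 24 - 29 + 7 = -4*l^2 + 2*l + 2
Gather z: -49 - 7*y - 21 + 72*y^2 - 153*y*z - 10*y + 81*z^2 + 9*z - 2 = 72*y^2 - 17*y + 81*z^2 + z*(9 - 153*y) - 72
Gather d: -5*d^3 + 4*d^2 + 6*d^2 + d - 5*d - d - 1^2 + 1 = -5*d^3 + 10*d^2 - 5*d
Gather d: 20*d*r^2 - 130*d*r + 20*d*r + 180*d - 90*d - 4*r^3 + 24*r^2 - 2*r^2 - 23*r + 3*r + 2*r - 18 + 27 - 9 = d*(20*r^2 - 110*r + 90) - 4*r^3 + 22*r^2 - 18*r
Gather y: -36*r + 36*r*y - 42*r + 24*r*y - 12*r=60*r*y - 90*r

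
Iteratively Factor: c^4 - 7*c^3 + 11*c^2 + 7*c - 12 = (c + 1)*(c^3 - 8*c^2 + 19*c - 12) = (c - 1)*(c + 1)*(c^2 - 7*c + 12) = (c - 3)*(c - 1)*(c + 1)*(c - 4)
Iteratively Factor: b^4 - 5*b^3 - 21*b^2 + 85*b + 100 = (b + 4)*(b^3 - 9*b^2 + 15*b + 25) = (b - 5)*(b + 4)*(b^2 - 4*b - 5) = (b - 5)*(b + 1)*(b + 4)*(b - 5)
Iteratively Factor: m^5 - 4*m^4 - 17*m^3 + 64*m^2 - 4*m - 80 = (m - 2)*(m^4 - 2*m^3 - 21*m^2 + 22*m + 40) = (m - 2)*(m + 4)*(m^3 - 6*m^2 + 3*m + 10) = (m - 2)*(m + 1)*(m + 4)*(m^2 - 7*m + 10) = (m - 5)*(m - 2)*(m + 1)*(m + 4)*(m - 2)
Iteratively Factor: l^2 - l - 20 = (l + 4)*(l - 5)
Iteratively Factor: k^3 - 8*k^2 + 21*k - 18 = (k - 2)*(k^2 - 6*k + 9) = (k - 3)*(k - 2)*(k - 3)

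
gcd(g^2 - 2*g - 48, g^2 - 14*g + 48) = g - 8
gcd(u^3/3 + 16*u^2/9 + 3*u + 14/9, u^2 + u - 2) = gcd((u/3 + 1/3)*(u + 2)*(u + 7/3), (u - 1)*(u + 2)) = u + 2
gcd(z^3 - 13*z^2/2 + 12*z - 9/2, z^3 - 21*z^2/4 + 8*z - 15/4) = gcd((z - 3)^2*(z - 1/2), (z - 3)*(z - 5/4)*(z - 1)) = z - 3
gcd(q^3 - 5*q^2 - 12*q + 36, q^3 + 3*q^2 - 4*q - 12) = q^2 + q - 6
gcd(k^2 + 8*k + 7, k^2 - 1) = k + 1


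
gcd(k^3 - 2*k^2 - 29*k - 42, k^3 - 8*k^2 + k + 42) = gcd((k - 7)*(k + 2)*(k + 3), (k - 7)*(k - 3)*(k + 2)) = k^2 - 5*k - 14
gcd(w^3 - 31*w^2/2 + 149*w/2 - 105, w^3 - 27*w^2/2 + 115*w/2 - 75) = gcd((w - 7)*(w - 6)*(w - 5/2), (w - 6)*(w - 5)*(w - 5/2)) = w^2 - 17*w/2 + 15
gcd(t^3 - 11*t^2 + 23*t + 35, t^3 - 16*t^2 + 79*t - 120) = t - 5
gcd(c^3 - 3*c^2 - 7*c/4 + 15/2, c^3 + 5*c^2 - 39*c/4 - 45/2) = c^2 - c - 15/4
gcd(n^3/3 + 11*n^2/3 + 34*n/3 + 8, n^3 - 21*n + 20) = 1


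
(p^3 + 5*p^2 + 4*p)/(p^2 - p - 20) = p*(p + 1)/(p - 5)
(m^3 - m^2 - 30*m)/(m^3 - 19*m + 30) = m*(m - 6)/(m^2 - 5*m + 6)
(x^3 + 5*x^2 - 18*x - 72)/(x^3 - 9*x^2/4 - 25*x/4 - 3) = 4*(x^2 + 9*x + 18)/(4*x^2 + 7*x + 3)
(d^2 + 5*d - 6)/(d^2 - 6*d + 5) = (d + 6)/(d - 5)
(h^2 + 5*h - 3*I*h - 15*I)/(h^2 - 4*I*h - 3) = (h + 5)/(h - I)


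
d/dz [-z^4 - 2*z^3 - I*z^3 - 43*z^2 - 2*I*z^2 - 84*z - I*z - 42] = -4*z^3 - 3*z^2*(2 + I) - 2*z*(43 + 2*I) - 84 - I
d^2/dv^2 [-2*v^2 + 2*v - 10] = -4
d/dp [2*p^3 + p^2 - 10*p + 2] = 6*p^2 + 2*p - 10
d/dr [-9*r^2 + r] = 1 - 18*r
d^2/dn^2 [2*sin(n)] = -2*sin(n)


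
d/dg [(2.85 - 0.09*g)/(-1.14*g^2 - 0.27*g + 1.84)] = (-0.1026*g^2 + 6.498*g + 0.6039)/(1.2996*g^4 + 0.6156*g^3 - 4.1223*g^2 - 0.9936*g + 3.3856)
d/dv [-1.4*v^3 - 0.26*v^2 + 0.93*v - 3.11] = -4.2*v^2 - 0.52*v + 0.93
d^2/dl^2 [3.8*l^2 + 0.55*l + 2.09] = 7.60000000000000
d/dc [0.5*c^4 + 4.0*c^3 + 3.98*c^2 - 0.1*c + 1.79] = 2.0*c^3 + 12.0*c^2 + 7.96*c - 0.1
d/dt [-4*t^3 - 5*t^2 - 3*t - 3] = -12*t^2 - 10*t - 3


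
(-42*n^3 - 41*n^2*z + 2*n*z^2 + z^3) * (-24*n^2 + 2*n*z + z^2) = 1008*n^5 + 900*n^4*z - 172*n^3*z^2 - 61*n^2*z^3 + 4*n*z^4 + z^5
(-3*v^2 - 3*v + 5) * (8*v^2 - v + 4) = -24*v^4 - 21*v^3 + 31*v^2 - 17*v + 20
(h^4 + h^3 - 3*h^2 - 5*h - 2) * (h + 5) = h^5 + 6*h^4 + 2*h^3 - 20*h^2 - 27*h - 10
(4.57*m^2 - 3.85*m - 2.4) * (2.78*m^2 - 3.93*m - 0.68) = 12.7046*m^4 - 28.6631*m^3 + 5.3509*m^2 + 12.05*m + 1.632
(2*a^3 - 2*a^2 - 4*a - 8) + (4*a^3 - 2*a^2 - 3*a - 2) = 6*a^3 - 4*a^2 - 7*a - 10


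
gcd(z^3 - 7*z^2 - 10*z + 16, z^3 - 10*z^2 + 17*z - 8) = z^2 - 9*z + 8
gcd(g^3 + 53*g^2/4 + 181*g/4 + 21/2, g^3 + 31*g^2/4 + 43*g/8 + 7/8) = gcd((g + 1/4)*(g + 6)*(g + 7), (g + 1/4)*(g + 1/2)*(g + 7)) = g^2 + 29*g/4 + 7/4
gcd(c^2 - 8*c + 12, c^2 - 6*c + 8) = c - 2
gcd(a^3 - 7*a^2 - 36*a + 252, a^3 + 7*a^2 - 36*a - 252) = a^2 - 36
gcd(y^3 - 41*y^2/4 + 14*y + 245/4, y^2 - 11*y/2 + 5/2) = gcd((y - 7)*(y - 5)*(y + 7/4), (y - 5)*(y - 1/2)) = y - 5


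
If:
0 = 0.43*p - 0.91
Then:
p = 2.12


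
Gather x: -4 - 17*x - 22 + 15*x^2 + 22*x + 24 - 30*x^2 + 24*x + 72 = -15*x^2 + 29*x + 70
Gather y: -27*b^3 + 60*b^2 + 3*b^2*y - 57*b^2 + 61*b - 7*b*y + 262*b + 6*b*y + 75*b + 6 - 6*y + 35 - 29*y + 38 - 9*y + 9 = -27*b^3 + 3*b^2 + 398*b + y*(3*b^2 - b - 44) + 88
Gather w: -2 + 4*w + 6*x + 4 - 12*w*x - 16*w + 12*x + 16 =w*(-12*x - 12) + 18*x + 18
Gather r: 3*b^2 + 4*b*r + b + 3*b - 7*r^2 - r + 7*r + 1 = 3*b^2 + 4*b - 7*r^2 + r*(4*b + 6) + 1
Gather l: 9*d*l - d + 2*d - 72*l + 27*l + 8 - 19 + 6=d + l*(9*d - 45) - 5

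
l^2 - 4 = (l - 2)*(l + 2)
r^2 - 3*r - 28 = (r - 7)*(r + 4)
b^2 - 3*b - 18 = (b - 6)*(b + 3)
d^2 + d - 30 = (d - 5)*(d + 6)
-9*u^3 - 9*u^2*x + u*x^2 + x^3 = (-3*u + x)*(u + x)*(3*u + x)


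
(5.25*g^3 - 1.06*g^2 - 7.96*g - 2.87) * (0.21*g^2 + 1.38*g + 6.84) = 1.1025*g^5 + 7.0224*g^4 + 32.7756*g^3 - 18.8379*g^2 - 58.407*g - 19.6308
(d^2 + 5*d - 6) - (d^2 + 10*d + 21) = -5*d - 27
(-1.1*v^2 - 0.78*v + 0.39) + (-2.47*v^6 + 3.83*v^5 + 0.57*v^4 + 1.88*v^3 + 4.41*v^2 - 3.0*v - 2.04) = -2.47*v^6 + 3.83*v^5 + 0.57*v^4 + 1.88*v^3 + 3.31*v^2 - 3.78*v - 1.65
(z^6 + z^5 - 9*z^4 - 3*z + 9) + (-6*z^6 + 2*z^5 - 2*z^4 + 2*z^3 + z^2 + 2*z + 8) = -5*z^6 + 3*z^5 - 11*z^4 + 2*z^3 + z^2 - z + 17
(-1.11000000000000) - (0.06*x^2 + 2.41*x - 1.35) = -0.06*x^2 - 2.41*x + 0.24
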